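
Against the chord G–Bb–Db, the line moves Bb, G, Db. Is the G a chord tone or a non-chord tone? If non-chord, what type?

Chord tone (the root of G diminished triad).

G diminished triad contains G, Bb, Db; G is the root, so it is a chord tone.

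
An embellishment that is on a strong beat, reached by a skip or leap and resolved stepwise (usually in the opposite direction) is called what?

Approach: by leap. Departure: by step. Metric position: strong.
Leap in, step out, in a metrically strong position — an appoggiatura. (It is the mirror image of the escape tone, which steps in and leaps out from a weak position.)

Appoggiatura.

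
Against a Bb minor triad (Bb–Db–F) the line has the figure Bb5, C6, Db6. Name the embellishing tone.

C6 is a passing tone.

The harmony at that moment is Bb minor triad (Bb, Db, F); C6 is not a chord tone.
It is approached by step up from Bb5 and left by step up to Db6.
Step in, step out in the same direction — a passing tone.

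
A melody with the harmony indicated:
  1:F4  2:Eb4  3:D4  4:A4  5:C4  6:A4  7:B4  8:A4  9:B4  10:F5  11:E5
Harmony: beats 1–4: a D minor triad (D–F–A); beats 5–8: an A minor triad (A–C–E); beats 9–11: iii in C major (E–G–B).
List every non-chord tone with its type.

The harmony at that moment is D minor triad (D, F, A); Eb4 is not a chord tone.
It is approached by step down from F4 and left by step down to D4.
Step in, step out in the same direction — a passing tone.
The harmony at that moment is A minor triad (A, C, E); B4 is not a chord tone.
It is approached by step up from A4 and left by step down to A4.
Step away and step back to the same note — a neighbor tone (upper neighbor).
The harmony at that moment is E minor triad (E, G, B); F5 is not a chord tone.
It is approached by leap up from B4 and left by step down to E5.
Leap in, step out — an appoggiatura.

Eb4 (beat 2) — passing tone; B4 (beat 7) — neighbor tone; F5 (beat 10) — appoggiatura.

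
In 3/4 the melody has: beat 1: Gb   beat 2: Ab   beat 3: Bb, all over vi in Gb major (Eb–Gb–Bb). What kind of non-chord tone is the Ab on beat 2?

Passing tone.

The harmony at that moment is Eb minor triad (Eb, Gb, Bb); Ab is not a chord tone.
It is approached by step up from Gb and left by step up to Bb.
Step in, step out in the same direction — a passing tone.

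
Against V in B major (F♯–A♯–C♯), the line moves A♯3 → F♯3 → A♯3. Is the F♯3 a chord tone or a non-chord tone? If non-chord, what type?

Chord tone (the root of F# major triad).

F# major triad contains F♯, A♯, C♯; F♯ is the root, so it is a chord tone.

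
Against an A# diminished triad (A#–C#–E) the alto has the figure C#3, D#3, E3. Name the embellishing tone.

D#3 is a passing tone.

The harmony at that moment is A# diminished triad (A#, C#, E); D#3 is not a chord tone.
It is approached by step up from C#3 and left by step up to E3.
Step in, step out in the same direction — a passing tone.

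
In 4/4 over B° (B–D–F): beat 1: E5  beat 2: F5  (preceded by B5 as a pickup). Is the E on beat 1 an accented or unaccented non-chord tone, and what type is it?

The harmony at that moment is B diminished triad (B, D, F); E5 is not a chord tone.
It is approached by leap down from B5 and left by step up to F5.
Leap in, step out — an appoggiatura.
It falls on the downbeat, so it is accented.

Accented appoggiatura.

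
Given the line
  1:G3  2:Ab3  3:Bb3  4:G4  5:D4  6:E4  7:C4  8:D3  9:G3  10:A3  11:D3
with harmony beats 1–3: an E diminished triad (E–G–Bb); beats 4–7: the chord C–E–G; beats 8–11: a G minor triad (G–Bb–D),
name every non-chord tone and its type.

The harmony at that moment is E diminished triad (E, G, Bb); Ab3 is not a chord tone.
It is approached by step up from G3 and left by step up to Bb3.
Step in, step out in the same direction — a passing tone.
The harmony at that moment is C major triad (C, E, G); D4 is not a chord tone.
It is approached by leap down from G4 and left by step up to E4.
Leap in, step out — an appoggiatura.
The harmony at that moment is G minor triad (G, Bb, D); A3 is not a chord tone.
It is approached by step up from G3 and left by leap down to D3.
Step in, leap out — an escape tone.

Ab3 (beat 2) — passing tone; D4 (beat 5) — appoggiatura; A3 (beat 10) — escape tone.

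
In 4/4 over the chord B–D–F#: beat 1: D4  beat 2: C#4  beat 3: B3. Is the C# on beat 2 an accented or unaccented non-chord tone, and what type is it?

The harmony at that moment is B minor triad (B, D, F#); C#4 is not a chord tone.
It is approached by step down from D4 and left by step down to B3.
Step in, step out in the same direction — a passing tone.
It falls on a weak beat, so it is unaccented.

Unaccented passing tone.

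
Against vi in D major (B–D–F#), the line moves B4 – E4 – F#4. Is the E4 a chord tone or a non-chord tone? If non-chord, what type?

Non-chord tone — an appoggiatura.

The harmony at that moment is B minor triad (B, D, F#); E4 is not a chord tone.
It is approached by leap down from B4 and left by step up to F#4.
Leap in, step out — an appoggiatura.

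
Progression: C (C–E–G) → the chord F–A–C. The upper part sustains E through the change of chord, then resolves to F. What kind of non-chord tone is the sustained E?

E is a retardation.

The harmony at that moment is F major triad (F, A, C); E is not a chord tone.
It is held over (the same pitch as the preceding E) and left by step up to F.
Held over from the previous chord and resolving up by step — a retardation.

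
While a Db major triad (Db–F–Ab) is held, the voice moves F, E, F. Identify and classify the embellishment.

The harmony at that moment is Db major triad (Db, F, Ab); E is not a chord tone.
It is approached by step down from F and left by step up to F.
Step away and step back to the same note — a neighbor tone (lower neighbor).

E is a neighbor tone.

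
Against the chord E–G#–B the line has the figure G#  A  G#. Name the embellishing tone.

A is a neighbor tone.

The harmony at that moment is E major triad (E, G#, B); A is not a chord tone.
It is approached by step up from G# and left by step down to G#.
Step away and step back to the same note — a neighbor tone (upper neighbor).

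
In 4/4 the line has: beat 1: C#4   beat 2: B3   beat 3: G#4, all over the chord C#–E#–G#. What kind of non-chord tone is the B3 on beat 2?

Escape tone.

The harmony at that moment is C# major triad (C#, E#, G#); B3 is not a chord tone.
It is approached by step down from C#4 and left by leap up to G#4.
Step in, leap out, on a weak beat — an escape tone.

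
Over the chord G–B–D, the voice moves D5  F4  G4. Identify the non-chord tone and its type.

F4 is an appoggiatura.

The harmony at that moment is G major triad (G, B, D); F4 is not a chord tone.
It is approached by leap down from D5 and left by step up to G4.
Leap in, step out — an appoggiatura.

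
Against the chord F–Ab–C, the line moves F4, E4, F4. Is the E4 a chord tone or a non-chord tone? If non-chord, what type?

Non-chord tone — a neighbor tone.

The harmony at that moment is F minor triad (F, Ab, C); E4 is not a chord tone.
It is approached by step down from F4 and left by step up to F4.
Step away and step back to the same note — a neighbor tone (lower neighbor).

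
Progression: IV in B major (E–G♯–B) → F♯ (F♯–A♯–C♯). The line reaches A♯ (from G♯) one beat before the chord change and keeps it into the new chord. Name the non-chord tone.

A♯ is an anticipation.

The harmony at that moment is E major triad (E, G♯, B); A♯ is not a chord tone.
It is approached by step up from G♯ and then sustained as the same pitch into the next harmony.
Arriving early and becoming a chord tone when the harmony changes — an anticipation.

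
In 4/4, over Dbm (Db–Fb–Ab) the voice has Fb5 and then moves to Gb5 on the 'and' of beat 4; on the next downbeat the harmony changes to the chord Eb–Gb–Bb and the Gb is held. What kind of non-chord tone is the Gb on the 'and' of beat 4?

Anticipation.

The harmony at that moment is Db minor triad (Db, Fb, Ab); Gb5 is not a chord tone.
It is approached by step up from Fb5 and then sustained as the same pitch into the next harmony.
Arriving early and becoming a chord tone when the harmony changes — an anticipation.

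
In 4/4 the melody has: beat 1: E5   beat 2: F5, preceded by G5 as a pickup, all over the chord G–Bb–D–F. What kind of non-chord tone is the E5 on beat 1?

Appoggiatura.

The harmony at that moment is G minor seventh chord (G, Bb, D, F); E5 is not a chord tone.
It is approached by leap down from G5 and left by step up to F5.
Leap in, step out, metrically accented — an appoggiatura.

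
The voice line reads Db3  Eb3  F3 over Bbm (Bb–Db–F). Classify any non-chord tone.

Eb3 is a passing tone.

The harmony at that moment is Bb minor triad (Bb, Db, F); Eb3 is not a chord tone.
It is approached by step up from Db3 and left by step up to F3.
Step in, step out in the same direction — a passing tone.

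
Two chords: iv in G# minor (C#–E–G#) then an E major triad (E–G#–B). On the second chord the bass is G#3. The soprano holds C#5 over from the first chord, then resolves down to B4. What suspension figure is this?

At the second chord the bass is G#3. The suspended C#5 lies a fourth above the bass; after resolving down by step to B4, the interval above the bass becomes a third.
Suspension figures are named by those two intervals: 4–3.

4–3 suspension.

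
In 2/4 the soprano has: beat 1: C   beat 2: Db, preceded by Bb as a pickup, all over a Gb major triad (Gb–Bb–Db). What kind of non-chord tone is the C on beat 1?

Passing tone.

The harmony at that moment is Gb major triad (Gb, Bb, Db); C is not a chord tone.
It is approached by step up from Bb and left by step up to Db.
Step in, step out in the same direction — a passing tone.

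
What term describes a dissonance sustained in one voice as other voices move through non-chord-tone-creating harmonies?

Pedal tone.

Approach: none. Departure: none — a single pitch is sustained while the chords change around it, passing through harmonies that do not contain it.
No melodic motion at all; the dissonance is created entirely by the moving harmonies against the stationary note — a pedal tone (pedal point).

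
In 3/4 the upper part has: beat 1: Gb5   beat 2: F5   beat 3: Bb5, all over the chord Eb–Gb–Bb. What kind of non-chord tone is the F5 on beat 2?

Escape tone.

The harmony at that moment is Eb minor triad (Eb, Gb, Bb); F5 is not a chord tone.
It is approached by step down from Gb5 and left by leap up to Bb5.
Step in, leap out, on a weak beat — an escape tone.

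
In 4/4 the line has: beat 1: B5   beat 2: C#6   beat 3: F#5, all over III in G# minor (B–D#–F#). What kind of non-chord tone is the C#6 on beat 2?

The harmony at that moment is B major triad (B, D#, F#); C#6 is not a chord tone.
It is approached by step up from B5 and left by leap down to F#5.
Step in, leap out, on a weak beat — an escape tone.

Escape tone.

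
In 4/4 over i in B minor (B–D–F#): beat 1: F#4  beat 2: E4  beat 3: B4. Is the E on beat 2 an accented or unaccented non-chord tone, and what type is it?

The harmony at that moment is B minor triad (B, D, F#); E4 is not a chord tone.
It is approached by step down from F#4 and left by leap up to B4.
Step in, leap out — an escape tone.
It falls on a weak beat, so it is unaccented.

Unaccented escape tone.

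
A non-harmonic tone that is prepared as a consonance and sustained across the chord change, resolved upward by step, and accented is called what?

Approach: by preparation — the pitch is first a chord tone, then held (tied or repeated) while the harmony changes under it. Departure: up by step. Metric position: strong.
A prepared dissonance that resolves upward by step — a retardation. (The same figure resolving downward would be a suspension.)

Retardation.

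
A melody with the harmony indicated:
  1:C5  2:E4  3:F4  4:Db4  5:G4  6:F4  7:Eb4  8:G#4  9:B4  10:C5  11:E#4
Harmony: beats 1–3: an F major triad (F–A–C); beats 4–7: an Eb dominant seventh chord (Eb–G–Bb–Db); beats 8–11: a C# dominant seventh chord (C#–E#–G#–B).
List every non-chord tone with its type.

The harmony at that moment is F major triad (F, A, C); E4 is not a chord tone.
It is approached by leap down from C5 and left by step up to F4.
Leap in, step out — an appoggiatura.
The harmony at that moment is Eb dominant seventh chord (Eb, G, Bb, Db); F4 is not a chord tone.
It is approached by step down from G4 and left by step down to Eb4.
Step in, step out in the same direction — a passing tone.
The harmony at that moment is C# dominant seventh chord (C#, E#, G#, B); C5 is not a chord tone.
It is approached by step up from B4 and left by leap down to E#4.
Step in, leap out — an escape tone.

E4 (beat 2) — appoggiatura; F4 (beat 6) — passing tone; C5 (beat 10) — escape tone.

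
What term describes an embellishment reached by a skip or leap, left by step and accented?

Approach: by leap. Departure: by step. Metric position: strong.
Leap in, step out, in a metrically strong position — an appoggiatura. (It is the mirror image of the escape tone, which steps in and leaps out from a weak position.)

Appoggiatura.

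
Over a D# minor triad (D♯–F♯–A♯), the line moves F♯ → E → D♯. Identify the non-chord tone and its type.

E is a passing tone.

The harmony at that moment is D♯ minor triad (D♯, F♯, A♯); E is not a chord tone.
It is approached by step down from F♯ and left by step down to D♯.
Step in, step out in the same direction — a passing tone.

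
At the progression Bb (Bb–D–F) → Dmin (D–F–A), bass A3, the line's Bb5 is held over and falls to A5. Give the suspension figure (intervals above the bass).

At the second chord the bass is A3. The suspended Bb5 lies a ninth above the bass; after resolving down by step to A5, the interval above the bass becomes an octave.
Suspension figures are named by those two intervals: 9–8.

9–8 suspension.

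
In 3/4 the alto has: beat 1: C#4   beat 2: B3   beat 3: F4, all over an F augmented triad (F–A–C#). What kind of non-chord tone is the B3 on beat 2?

Escape tone.

The harmony at that moment is F augmented triad (F, A, C#); B3 is not a chord tone.
It is approached by step down from C#4 and left by leap up to F4.
Step in, leap out, on a weak beat — an escape tone.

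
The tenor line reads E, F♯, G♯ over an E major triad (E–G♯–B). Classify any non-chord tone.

F♯ is a passing tone.

The harmony at that moment is E major triad (E, G♯, B); F♯ is not a chord tone.
It is approached by step up from E and left by step up to G♯.
Step in, step out in the same direction — a passing tone.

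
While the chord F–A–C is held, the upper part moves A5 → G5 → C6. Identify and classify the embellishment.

G5 is an escape tone.

The harmony at that moment is F major triad (F, A, C); G5 is not a chord tone.
It is approached by step down from A5 and left by leap up to C6.
Step in, leap out — an escape tone.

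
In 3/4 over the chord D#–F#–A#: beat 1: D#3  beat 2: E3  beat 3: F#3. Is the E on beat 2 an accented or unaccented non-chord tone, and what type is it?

Unaccented passing tone.

The harmony at that moment is D# minor triad (D#, F#, A#); E3 is not a chord tone.
It is approached by step up from D#3 and left by step up to F#3.
Step in, step out in the same direction — a passing tone.
It falls on a weak beat, so it is unaccented.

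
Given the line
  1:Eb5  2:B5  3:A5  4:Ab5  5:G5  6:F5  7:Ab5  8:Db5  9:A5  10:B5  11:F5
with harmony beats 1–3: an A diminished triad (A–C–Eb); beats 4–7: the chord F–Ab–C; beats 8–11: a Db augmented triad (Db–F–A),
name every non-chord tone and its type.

B5 (beat 2) — appoggiatura; G5 (beat 5) — passing tone; B5 (beat 10) — escape tone.

The harmony at that moment is A diminished triad (A, C, Eb); B5 is not a chord tone.
It is approached by leap up from Eb5 and left by step down to A5.
Leap in, step out — an appoggiatura.
The harmony at that moment is F minor triad (F, Ab, C); G5 is not a chord tone.
It is approached by step down from Ab5 and left by step down to F5.
Step in, step out in the same direction — a passing tone.
The harmony at that moment is Db augmented triad (Db, F, A); B5 is not a chord tone.
It is approached by step up from A5 and left by leap down to F5.
Step in, leap out — an escape tone.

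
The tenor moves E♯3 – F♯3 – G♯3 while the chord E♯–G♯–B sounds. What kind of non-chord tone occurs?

F♯3 is a passing tone.

The harmony at that moment is E♯ diminished triad (E♯, G♯, B); F♯3 is not a chord tone.
It is approached by step up from E♯3 and left by step up to G♯3.
Step in, step out in the same direction — a passing tone.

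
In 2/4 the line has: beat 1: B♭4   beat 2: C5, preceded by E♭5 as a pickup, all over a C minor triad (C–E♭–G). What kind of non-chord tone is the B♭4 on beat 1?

Appoggiatura.

The harmony at that moment is C minor triad (C, E♭, G); B♭4 is not a chord tone.
It is approached by leap down from E♭5 and left by step up to C5.
Leap in, step out, metrically accented — an appoggiatura.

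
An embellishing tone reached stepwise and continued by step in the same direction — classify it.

Approach: by step. Departure: by step, continuing in the same direction.
Stepwise on both sides with no change of direction means the note fills in the space between two different chord tones — a passing tone. (Had it turned back to its starting note it would be a neighbor tone instead.)

Passing tone.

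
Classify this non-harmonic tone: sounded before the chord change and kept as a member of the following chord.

Approach: ahead of the chord change (typically by step), so it is dissonant against the current harmony. Departure: none — the same pitch is restated or held and is a chord tone of the new harmony.
Dissonant first, consonant once the harmony catches up: the note simply arrives early — an anticipation. (The reverse timing, consonant first and dissonant after the change, would be a suspension or retardation.)

Anticipation.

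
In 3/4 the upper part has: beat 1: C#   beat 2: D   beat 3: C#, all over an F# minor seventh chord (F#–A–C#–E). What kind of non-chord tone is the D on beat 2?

Upper neighbor tone.

The harmony at that moment is F# minor seventh chord (F#, A, C#, E); D is not a chord tone.
It is approached by step up from C# and left by step down to C#.
Step away and step back to the same note — a neighbor tone (upper neighbor).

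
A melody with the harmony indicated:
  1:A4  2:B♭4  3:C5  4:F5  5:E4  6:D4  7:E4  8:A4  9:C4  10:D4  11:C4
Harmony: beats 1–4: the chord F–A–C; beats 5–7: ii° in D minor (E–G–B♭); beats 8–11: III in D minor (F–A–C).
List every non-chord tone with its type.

The harmony at that moment is F major triad (F, A, C); B♭4 is not a chord tone.
It is approached by step up from A4 and left by step up to C5.
Step in, step out in the same direction — a passing tone.
The harmony at that moment is E diminished triad (E, G, B♭); D4 is not a chord tone.
It is approached by step down from E4 and left by step up to E4.
Step away and step back to the same note — a neighbor tone (lower neighbor).
The harmony at that moment is F major triad (F, A, C); D4 is not a chord tone.
It is approached by step up from C4 and left by step down to C4.
Step away and step back to the same note — a neighbor tone (upper neighbor).

B♭4 (beat 2) — passing tone; D4 (beat 6) — neighbor tone; D4 (beat 10) — neighbor tone.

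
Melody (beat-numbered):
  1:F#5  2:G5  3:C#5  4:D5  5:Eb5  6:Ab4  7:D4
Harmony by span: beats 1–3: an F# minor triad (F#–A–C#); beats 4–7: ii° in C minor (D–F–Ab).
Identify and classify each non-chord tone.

G5 (beat 2) — escape tone; Eb5 (beat 5) — escape tone.

The harmony at that moment is F# minor triad (F#, A, C#); G5 is not a chord tone.
It is approached by step up from F#5 and left by leap down to C#5.
Step in, leap out — an escape tone.
The harmony at that moment is D diminished triad (D, F, Ab); Eb5 is not a chord tone.
It is approached by step up from D5 and left by leap down to Ab4.
Step in, leap out — an escape tone.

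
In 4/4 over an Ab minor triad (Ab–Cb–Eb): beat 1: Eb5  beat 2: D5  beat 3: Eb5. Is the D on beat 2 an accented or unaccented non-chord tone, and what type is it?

Unaccented neighbor tone.

The harmony at that moment is Ab minor triad (Ab, Cb, Eb); D5 is not a chord tone.
It is approached by step down from Eb5 and left by step up to Eb5.
Step away and step back to the same note — a neighbor tone (lower neighbor).
It falls on a weak beat, so it is unaccented.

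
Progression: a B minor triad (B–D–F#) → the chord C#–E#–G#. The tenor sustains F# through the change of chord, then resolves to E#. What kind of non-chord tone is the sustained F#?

F# is a suspension.

The harmony at that moment is C# major triad (C#, E#, G#); F# is not a chord tone.
It is held over (the same pitch as the preceding F#) and left by step down to E#.
Held over from the previous chord and resolving down by step — a suspension.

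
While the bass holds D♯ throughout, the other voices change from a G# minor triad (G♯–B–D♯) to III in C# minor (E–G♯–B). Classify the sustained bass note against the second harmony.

The harmony at that moment is E major triad (E, G♯, B); D♯ is not a chord tone.
It is held over (the same pitch as the preceding D♯) and then sustained as the same pitch into the next harmony.
Sustained through a change of harmony — a pedal tone.

Pedal tone (pedal point).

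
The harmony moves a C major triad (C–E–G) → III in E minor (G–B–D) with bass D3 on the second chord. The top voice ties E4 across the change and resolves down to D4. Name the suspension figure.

9–8 suspension.

At the second chord the bass is D3. The suspended E4 lies a ninth above the bass; after resolving down by step to D4, the interval above the bass becomes an octave.
Suspension figures are named by those two intervals: 9–8.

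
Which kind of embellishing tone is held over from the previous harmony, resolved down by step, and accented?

Suspension.

Approach: by preparation — the pitch is first a chord tone, then held (tied or repeated) while the harmony changes under it. Departure: down by step. Metric position: strong.
A prepared dissonance that resolves downward by step — a suspension. (The same figure resolving upward would be a retardation.)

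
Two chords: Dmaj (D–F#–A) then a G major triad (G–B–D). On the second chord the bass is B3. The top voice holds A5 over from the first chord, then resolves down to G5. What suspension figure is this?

At the second chord the bass is B3. The suspended A5 lies a seventh above the bass; after resolving down by step to G5, the interval above the bass becomes a sixth.
Suspension figures are named by those two intervals: 7–6.

7–6 suspension.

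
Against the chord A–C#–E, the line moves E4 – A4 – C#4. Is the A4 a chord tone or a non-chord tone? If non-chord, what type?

A major triad contains A, C#, E; A is the root, so it is a chord tone.

Chord tone (the root of A major triad).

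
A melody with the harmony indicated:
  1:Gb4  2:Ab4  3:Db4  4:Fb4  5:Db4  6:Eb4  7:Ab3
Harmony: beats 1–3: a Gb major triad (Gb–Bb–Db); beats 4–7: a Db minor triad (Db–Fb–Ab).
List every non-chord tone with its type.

Ab4 (beat 2) — escape tone; Eb4 (beat 6) — escape tone.

The harmony at that moment is Gb major triad (Gb, Bb, Db); Ab4 is not a chord tone.
It is approached by step up from Gb4 and left by leap down to Db4.
Step in, leap out — an escape tone.
The harmony at that moment is Db minor triad (Db, Fb, Ab); Eb4 is not a chord tone.
It is approached by step up from Db4 and left by leap down to Ab3.
Step in, leap out — an escape tone.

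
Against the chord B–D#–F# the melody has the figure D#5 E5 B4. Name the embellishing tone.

The harmony at that moment is B major triad (B, D#, F#); E5 is not a chord tone.
It is approached by step up from D#5 and left by leap down to B4.
Step in, leap out — an escape tone.

E5 is an escape tone.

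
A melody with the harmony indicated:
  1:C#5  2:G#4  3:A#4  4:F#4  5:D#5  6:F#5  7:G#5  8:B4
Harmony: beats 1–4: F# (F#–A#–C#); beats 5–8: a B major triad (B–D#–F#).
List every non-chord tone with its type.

The harmony at that moment is F# major triad (F#, A#, C#); G#4 is not a chord tone.
It is approached by leap down from C#5 and left by step up to A#4.
Leap in, step out — an appoggiatura.
The harmony at that moment is B major triad (B, D#, F#); G#5 is not a chord tone.
It is approached by step up from F#5 and left by leap down to B4.
Step in, leap out — an escape tone.

G#4 (beat 2) — appoggiatura; G#5 (beat 7) — escape tone.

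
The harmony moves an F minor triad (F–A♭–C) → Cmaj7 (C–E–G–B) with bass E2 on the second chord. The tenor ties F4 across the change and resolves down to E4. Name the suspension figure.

9–8 suspension.

At the second chord the bass is E2. The suspended F4 lies a ninth above the bass; after resolving down by step to E4, the interval above the bass becomes an octave.
Suspension figures are named by those two intervals: 9–8.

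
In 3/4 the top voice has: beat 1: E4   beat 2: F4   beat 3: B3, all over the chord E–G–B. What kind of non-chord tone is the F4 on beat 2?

Escape tone.

The harmony at that moment is E minor triad (E, G, B); F4 is not a chord tone.
It is approached by step up from E4 and left by leap down to B3.
Step in, leap out, on a weak beat — an escape tone.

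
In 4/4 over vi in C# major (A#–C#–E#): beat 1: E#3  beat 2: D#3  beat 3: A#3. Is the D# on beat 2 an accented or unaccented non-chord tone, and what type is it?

The harmony at that moment is A# minor triad (A#, C#, E#); D#3 is not a chord tone.
It is approached by step down from E#3 and left by leap up to A#3.
Step in, leap out — an escape tone.
It falls on a weak beat, so it is unaccented.

Unaccented escape tone.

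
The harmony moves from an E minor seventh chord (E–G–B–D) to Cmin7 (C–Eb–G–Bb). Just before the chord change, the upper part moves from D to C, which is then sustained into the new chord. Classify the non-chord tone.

C is an anticipation.

The harmony at that moment is E minor seventh chord (E, G, B, D); C is not a chord tone.
It is approached by step down from D and then sustained as the same pitch into the next harmony.
Arriving early and becoming a chord tone when the harmony changes — an anticipation.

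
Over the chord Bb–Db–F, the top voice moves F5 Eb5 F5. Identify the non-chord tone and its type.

Eb5 is a neighbor tone.

The harmony at that moment is Bb minor triad (Bb, Db, F); Eb5 is not a chord tone.
It is approached by step down from F5 and left by step up to F5.
Step away and step back to the same note — a neighbor tone (lower neighbor).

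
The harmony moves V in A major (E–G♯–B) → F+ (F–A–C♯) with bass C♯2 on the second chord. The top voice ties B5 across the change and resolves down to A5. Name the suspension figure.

7–6 suspension.

At the second chord the bass is C♯2. The suspended B5 lies a seventh above the bass; after resolving down by step to A5, the interval above the bass becomes a sixth.
Suspension figures are named by those two intervals: 7–6.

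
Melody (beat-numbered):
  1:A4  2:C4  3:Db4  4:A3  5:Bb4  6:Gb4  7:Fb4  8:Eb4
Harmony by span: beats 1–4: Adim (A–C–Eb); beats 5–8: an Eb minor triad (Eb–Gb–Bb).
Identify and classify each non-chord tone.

Db4 (beat 3) — escape tone; Fb4 (beat 7) — passing tone.

The harmony at that moment is A diminished triad (A, C, Eb); Db4 is not a chord tone.
It is approached by step up from C4 and left by leap down to A3.
Step in, leap out — an escape tone.
The harmony at that moment is Eb minor triad (Eb, Gb, Bb); Fb4 is not a chord tone.
It is approached by step down from Gb4 and left by step down to Eb4.
Step in, step out in the same direction — a passing tone.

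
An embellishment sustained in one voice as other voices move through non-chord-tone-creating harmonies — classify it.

Pedal tone.

Approach: none. Departure: none — a single pitch is sustained while the chords change around it, passing through harmonies that do not contain it.
No melodic motion at all; the dissonance is created entirely by the moving harmonies against the stationary note — a pedal tone (pedal point).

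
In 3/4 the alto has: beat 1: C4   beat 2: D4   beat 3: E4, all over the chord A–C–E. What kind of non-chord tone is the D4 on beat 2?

Passing tone.

The harmony at that moment is A minor triad (A, C, E); D4 is not a chord tone.
It is approached by step up from C4 and left by step up to E4.
Step in, step out in the same direction — a passing tone.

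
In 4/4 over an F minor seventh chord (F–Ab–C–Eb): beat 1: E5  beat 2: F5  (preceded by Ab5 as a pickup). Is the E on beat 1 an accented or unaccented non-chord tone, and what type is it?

The harmony at that moment is F minor seventh chord (F, Ab, C, Eb); E5 is not a chord tone.
It is approached by leap down from Ab5 and left by step up to F5.
Leap in, step out — an appoggiatura.
It falls on the downbeat, so it is accented.

Accented appoggiatura.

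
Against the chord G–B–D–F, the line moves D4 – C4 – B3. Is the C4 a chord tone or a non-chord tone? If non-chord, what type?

Non-chord tone — a passing tone.

The harmony at that moment is G dominant seventh chord (G, B, D, F); C4 is not a chord tone.
It is approached by step down from D4 and left by step down to B3.
Step in, step out in the same direction — a passing tone.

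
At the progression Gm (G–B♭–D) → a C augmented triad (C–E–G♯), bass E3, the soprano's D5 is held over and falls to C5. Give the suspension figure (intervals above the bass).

7–6 suspension.

At the second chord the bass is E3. The suspended D5 lies a seventh above the bass; after resolving down by step to C5, the interval above the bass becomes a sixth.
Suspension figures are named by those two intervals: 7–6.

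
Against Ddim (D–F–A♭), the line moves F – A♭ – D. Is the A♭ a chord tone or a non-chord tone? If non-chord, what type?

Chord tone (the fifth of D diminished triad).

D diminished triad contains D, F, A♭; A♭ is the fifth, so it is a chord tone.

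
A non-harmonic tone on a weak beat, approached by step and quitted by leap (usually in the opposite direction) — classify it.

Escape tone.

Approach: by step. Departure: by leap. Metric position: weak.
Step in, leap out, from a weak position — an escape tone (échappée). (It is the mirror image of the appoggiatura, which leaps in and steps out on a strong beat.)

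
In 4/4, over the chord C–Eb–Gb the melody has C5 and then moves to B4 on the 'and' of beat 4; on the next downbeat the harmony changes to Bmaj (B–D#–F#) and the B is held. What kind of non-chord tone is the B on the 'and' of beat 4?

Anticipation.

The harmony at that moment is C diminished triad (C, Eb, Gb); B4 is not a chord tone.
It is approached by step down from C5 and then sustained as the same pitch into the next harmony.
Arriving early and becoming a chord tone when the harmony changes — an anticipation.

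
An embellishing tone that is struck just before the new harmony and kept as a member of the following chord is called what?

Anticipation.

Approach: ahead of the chord change (typically by step), so it is dissonant against the current harmony. Departure: none — the same pitch is restated or held and is a chord tone of the new harmony.
Dissonant first, consonant once the harmony catches up: the note simply arrives early — an anticipation. (The reverse timing, consonant first and dissonant after the change, would be a suspension or retardation.)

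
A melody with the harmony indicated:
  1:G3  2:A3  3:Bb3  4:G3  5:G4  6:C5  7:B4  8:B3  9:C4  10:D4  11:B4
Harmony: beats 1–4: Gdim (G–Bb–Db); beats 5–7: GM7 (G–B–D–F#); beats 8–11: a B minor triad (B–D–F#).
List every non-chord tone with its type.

The harmony at that moment is G diminished triad (G, Bb, Db); A3 is not a chord tone.
It is approached by step up from G3 and left by step up to Bb3.
Step in, step out in the same direction — a passing tone.
The harmony at that moment is G major seventh chord (G, B, D, F#); C5 is not a chord tone.
It is approached by leap up from G4 and left by step down to B4.
Leap in, step out — an appoggiatura.
The harmony at that moment is B minor triad (B, D, F#); C4 is not a chord tone.
It is approached by step up from B3 and left by step up to D4.
Step in, step out in the same direction — a passing tone.

A3 (beat 2) — passing tone; C5 (beat 6) — appoggiatura; C4 (beat 9) — passing tone.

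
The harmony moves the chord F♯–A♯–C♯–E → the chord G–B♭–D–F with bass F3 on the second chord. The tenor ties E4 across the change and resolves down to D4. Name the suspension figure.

At the second chord the bass is F3. The suspended E4 lies a seventh above the bass; after resolving down by step to D4, the interval above the bass becomes a sixth.
Suspension figures are named by those two intervals: 7–6.

7–6 suspension.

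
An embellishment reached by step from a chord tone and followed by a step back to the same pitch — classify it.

Neighbor tone.

Approach: by step. Departure: by step in the opposite direction, back to the starting pitch.
Stepwise on both sides but reversing to return to the same chord tone — a neighbor tone. (Had it continued onward in the same direction it would be a passing tone instead.)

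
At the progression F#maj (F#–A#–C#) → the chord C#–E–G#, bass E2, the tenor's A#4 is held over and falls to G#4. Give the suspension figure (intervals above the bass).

At the second chord the bass is E2. The suspended A#4 lies a fourth above the bass; after resolving down by step to G#4, the interval above the bass becomes a third.
Suspension figures are named by those two intervals: 4–3.

4–3 suspension.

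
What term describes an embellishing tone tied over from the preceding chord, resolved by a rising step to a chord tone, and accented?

Retardation.

Approach: by preparation — the pitch is first a chord tone, then held (tied or repeated) while the harmony changes under it. Departure: up by step. Metric position: strong.
A prepared dissonance that resolves upward by step — a retardation. (The same figure resolving downward would be a suspension.)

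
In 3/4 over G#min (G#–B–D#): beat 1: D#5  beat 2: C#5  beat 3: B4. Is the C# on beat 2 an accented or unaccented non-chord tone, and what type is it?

The harmony at that moment is G# minor triad (G#, B, D#); C#5 is not a chord tone.
It is approached by step down from D#5 and left by step down to B4.
Step in, step out in the same direction — a passing tone.
It falls on a weak beat, so it is unaccented.

Unaccented passing tone.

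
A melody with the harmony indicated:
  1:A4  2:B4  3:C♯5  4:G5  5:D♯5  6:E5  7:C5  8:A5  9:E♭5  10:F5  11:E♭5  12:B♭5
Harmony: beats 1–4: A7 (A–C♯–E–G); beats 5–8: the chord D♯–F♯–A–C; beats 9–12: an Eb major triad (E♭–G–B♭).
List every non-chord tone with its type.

B4 (beat 2) — passing tone; E5 (beat 6) — escape tone; F5 (beat 10) — neighbor tone.

The harmony at that moment is A dominant seventh chord (A, C♯, E, G); B4 is not a chord tone.
It is approached by step up from A4 and left by step up to C♯5.
Step in, step out in the same direction — a passing tone.
The harmony at that moment is D♯ diminished seventh chord (D♯, F♯, A, C); E5 is not a chord tone.
It is approached by step up from D♯5 and left by leap down to C5.
Step in, leap out — an escape tone.
The harmony at that moment is E♭ major triad (E♭, G, B♭); F5 is not a chord tone.
It is approached by step up from E♭5 and left by step down to E♭5.
Step away and step back to the same note — a neighbor tone (upper neighbor).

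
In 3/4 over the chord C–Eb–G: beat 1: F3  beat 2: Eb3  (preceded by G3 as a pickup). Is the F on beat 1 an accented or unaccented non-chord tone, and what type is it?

Accented passing tone.

The harmony at that moment is C minor triad (C, Eb, G); F3 is not a chord tone.
It is approached by step down from G3 and left by step down to Eb3.
Step in, step out in the same direction — a passing tone.
It falls on the downbeat, so it is accented.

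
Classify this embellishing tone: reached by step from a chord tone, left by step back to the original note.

Neighbor tone.

Approach: by step. Departure: by step in the opposite direction, back to the starting pitch.
Stepwise on both sides but reversing to return to the same chord tone — a neighbor tone. (Had it continued onward in the same direction it would be a passing tone instead.)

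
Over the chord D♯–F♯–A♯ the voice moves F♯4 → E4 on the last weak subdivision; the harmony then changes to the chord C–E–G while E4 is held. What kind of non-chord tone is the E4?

E4 is an anticipation.

The harmony at that moment is D♯ minor triad (D♯, F♯, A♯); E4 is not a chord tone.
It is approached by step down from F♯4 and then sustained as the same pitch into the next harmony.
Arriving early and becoming a chord tone when the harmony changes — an anticipation.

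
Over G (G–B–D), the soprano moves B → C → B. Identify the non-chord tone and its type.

The harmony at that moment is G major triad (G, B, D); C is not a chord tone.
It is approached by step up from B and left by step down to B.
Step away and step back to the same note — a neighbor tone (upper neighbor).

C is a neighbor tone.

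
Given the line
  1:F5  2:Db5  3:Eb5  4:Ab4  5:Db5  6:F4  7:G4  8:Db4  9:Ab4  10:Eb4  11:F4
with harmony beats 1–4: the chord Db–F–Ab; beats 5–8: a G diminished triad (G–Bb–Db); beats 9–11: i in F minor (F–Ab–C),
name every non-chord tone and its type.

The harmony at that moment is Db major triad (Db, F, Ab); Eb5 is not a chord tone.
It is approached by step up from Db5 and left by leap down to Ab4.
Step in, leap out — an escape tone.
The harmony at that moment is G diminished triad (G, Bb, Db); F4 is not a chord tone.
It is approached by leap down from Db5 and left by step up to G4.
Leap in, step out — an appoggiatura.
The harmony at that moment is F minor triad (F, Ab, C); Eb4 is not a chord tone.
It is approached by leap down from Ab4 and left by step up to F4.
Leap in, step out — an appoggiatura.

Eb5 (beat 3) — escape tone; F4 (beat 6) — appoggiatura; Eb4 (beat 10) — appoggiatura.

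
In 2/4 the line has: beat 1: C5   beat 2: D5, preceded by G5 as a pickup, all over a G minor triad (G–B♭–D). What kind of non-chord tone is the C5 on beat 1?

The harmony at that moment is G minor triad (G, B♭, D); C5 is not a chord tone.
It is approached by leap down from G5 and left by step up to D5.
Leap in, step out, metrically accented — an appoggiatura.

Appoggiatura.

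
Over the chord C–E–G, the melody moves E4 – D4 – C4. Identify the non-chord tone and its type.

D4 is a passing tone.

The harmony at that moment is C major triad (C, E, G); D4 is not a chord tone.
It is approached by step down from E4 and left by step down to C4.
Step in, step out in the same direction — a passing tone.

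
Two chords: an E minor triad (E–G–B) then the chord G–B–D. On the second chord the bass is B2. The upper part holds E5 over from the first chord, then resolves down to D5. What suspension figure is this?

At the second chord the bass is B2. The suspended E5 lies a fourth above the bass; after resolving down by step to D5, the interval above the bass becomes a third.
Suspension figures are named by those two intervals: 4–3.

4–3 suspension.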